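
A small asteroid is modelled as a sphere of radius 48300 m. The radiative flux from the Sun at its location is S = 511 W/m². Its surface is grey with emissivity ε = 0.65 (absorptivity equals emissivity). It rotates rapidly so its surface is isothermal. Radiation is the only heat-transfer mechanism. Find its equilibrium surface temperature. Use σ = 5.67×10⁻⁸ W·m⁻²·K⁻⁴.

T ≈ 218 K

At equilibrium, absorbed power = emitted power.
Absorbing cross-section = πr² = 7.329×10⁹ m²; emitting surface = 4πr² = 2.932×10¹⁰ m² (ratio 4).
εS·A_cross = εσ·A_surf·T⁴  ⇒  T⁴ = S/(4σ)   (ε cancels).
T⁴ = 511/(4·5.67×10⁻⁸) = 2.253×10⁹ K⁴.
T = (2.253×10⁹)^(1/4).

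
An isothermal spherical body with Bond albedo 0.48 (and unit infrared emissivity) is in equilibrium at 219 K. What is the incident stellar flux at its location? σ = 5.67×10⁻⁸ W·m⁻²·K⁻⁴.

S ≈ 1000 W/m²

(1−a)S·πr² = σ·4πr²·T⁴ ⇒ S = 4σT⁴/(1−a).
S = 4·5.67×10⁻⁸·2.300×10⁹/0.520.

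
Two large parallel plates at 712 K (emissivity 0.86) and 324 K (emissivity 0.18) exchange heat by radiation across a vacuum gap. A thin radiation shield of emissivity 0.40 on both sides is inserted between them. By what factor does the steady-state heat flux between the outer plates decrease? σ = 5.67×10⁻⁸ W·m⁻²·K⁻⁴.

factor ≈ 1.70

Without shield: q₀ = σΔ(T⁴)/(1/ε₁+1/ε₂−1) with denominator 5.718.
With shield the two gaps are in series; the resistances add: (1/ε₁+1/ε_s−1)+(1/ε_s+1/ε₂−1) = 2.663+7.056 = 9.718.
Heat-flux ratio q₀/q = 9.718/5.718.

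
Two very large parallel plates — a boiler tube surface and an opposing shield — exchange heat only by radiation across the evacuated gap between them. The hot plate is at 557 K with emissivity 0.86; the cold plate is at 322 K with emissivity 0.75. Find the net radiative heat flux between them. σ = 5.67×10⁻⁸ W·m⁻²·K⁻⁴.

For two infinite grey parallel plates, q = σ(T₁⁴ − T₂⁴)/(1/ε₁ + 1/ε₂ − 1).
T₁⁴ − T₂⁴ = 9.625×10¹⁰ − 1.075×10¹⁰ = 8.550×10¹⁰ K⁴.
1/ε₁ + 1/ε₂ − 1 = 1.163 + 1.333 − 1 = 1.496.
q = 5.67×10⁻⁸ × 8.550×10¹⁰ / 1.496.

q ≈ 3240 W/m²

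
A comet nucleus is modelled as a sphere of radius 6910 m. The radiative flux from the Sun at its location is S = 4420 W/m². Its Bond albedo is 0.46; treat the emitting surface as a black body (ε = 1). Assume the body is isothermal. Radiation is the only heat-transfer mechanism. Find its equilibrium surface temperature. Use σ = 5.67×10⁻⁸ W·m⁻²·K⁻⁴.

T ≈ 320 K

At equilibrium, absorbed power = emitted power.
Absorbing cross-section = πr² = 1.500×10⁸ m²; emitting surface = 4πr² = 6.000×10⁸ m² (ratio 4).
(1−a)S·A_cross = εσ·A_surf·T⁴  ⇒  T⁴ = (1−a)S/(4σ).
T⁴ = 0.540·4420/(4·5.67×10⁻⁸) = 1.052×10¹⁰ K⁴.
T = (1.052×10¹⁰)^(1/4).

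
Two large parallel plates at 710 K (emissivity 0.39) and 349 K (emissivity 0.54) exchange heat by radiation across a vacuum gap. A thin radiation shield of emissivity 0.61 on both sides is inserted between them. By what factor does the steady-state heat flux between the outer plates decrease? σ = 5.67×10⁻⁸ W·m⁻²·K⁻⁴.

factor ≈ 1.67

Without shield: q₀ = σΔ(T⁴)/(1/ε₁+1/ε₂−1) with denominator 3.416.
With shield the two gaps are in series; the resistances add: (1/ε₁+1/ε_s−1)+(1/ε_s+1/ε₂−1) = 3.203+2.491 = 5.695.
Heat-flux ratio q₀/q = 5.695/3.416.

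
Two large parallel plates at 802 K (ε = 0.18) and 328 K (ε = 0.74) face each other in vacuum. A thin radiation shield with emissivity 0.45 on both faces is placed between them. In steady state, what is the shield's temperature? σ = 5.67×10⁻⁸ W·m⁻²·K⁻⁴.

In steady state the net flux on the hot side equals that on the cold side.
σ(T₁⁴−T_s⁴)/D₁ = σ(T_s⁴−T₂⁴)/D₂, with D₁ = 1/ε₁+1/ε_s−1 = 6.778, D₂ = 1/ε_s+1/ε₂−1 = 2.574.
Solve for T_s⁴: T_s⁴ = (D₂·T₁⁴ + D₁·T₂⁴)/(D₁+D₂) = 1.222×10¹¹ K⁴.

T_s ≈ 591 K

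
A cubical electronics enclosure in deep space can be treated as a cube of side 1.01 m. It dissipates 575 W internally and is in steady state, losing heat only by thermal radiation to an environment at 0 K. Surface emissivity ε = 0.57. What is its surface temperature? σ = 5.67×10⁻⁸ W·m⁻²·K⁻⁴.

Steady state: internal power = radiated power, P = εσA T⁴.
Radiating area A = 6L² = 6.121 m².
T⁴ = P/(εσA) = 575/(0.57·5.67×10⁻⁸·6.121) = 2.907×10⁹ K⁴.
T = (2.907×10⁹)^(1/4).

T ≈ 232 K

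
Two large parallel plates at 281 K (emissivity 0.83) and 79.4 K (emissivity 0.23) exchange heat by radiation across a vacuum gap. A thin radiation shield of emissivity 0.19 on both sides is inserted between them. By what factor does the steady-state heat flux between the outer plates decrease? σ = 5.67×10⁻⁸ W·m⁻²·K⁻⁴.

factor ≈ 3.09

Without shield: q₀ = σΔ(T⁴)/(1/ε₁+1/ε₂−1) with denominator 4.553.
With shield the two gaps are in series; the resistances add: (1/ε₁+1/ε_s−1)+(1/ε_s+1/ε₂−1) = 5.468+8.611 = 14.08.
Heat-flux ratio q₀/q = 14.08/4.553.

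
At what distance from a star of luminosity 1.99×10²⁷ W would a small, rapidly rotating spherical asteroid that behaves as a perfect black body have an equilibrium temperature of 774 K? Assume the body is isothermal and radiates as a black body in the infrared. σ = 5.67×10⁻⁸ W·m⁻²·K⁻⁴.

For an isothermal black-emitting sphere, (1−a)S·πr² = σ·4πr²·T⁴ ⇒ S = 4σT⁴/(1−a).
S = 4·5.67×10⁻⁸·(774)⁴/1.00 = 81400 W/m².
Flux falls as S = L/(4πd²), so d = √(L/(4πS)) = √(1.99×10²⁷/(4π·81400)).

d ≈ 4.41×10¹⁰ m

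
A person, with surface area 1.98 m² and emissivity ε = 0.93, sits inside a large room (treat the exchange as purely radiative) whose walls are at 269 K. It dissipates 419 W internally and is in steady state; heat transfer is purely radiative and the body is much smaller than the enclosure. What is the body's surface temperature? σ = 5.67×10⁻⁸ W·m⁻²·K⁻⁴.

T ≈ 310 K

For a small grey body in a large enclosure, net radiated power = εσA(T⁴ − T_w⁴).
Steady state: P = εσA(T⁴ − T_w⁴) with A = 1.98 m².
T⁴ = P/(εσA) + T_w⁴ = 419/(0.93·5.67×10⁻⁸·1.980) + (269)⁴
    = 4.013×10⁹ + 5.236×10⁹ = 9.249×10⁹ K⁴.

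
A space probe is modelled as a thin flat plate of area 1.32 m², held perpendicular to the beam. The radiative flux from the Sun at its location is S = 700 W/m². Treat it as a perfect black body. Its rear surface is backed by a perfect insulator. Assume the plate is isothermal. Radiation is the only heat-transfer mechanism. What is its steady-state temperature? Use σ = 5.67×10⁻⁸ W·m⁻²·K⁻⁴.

T ≈ 333 K

At equilibrium, absorbed power = emitted power.
Absorbing cross-section = A = 1.320 m²; emitting surface = A = 1.320 m² (ratio 1).
S·A_cross = εσ·A_surf·T⁴  ⇒  T⁴ = S/(1σ).
T⁴ = 1.00·700/(1·5.67×10⁻⁸) = 1.235×10¹⁰ K⁴.
T = (1.235×10¹⁰)^(1/4).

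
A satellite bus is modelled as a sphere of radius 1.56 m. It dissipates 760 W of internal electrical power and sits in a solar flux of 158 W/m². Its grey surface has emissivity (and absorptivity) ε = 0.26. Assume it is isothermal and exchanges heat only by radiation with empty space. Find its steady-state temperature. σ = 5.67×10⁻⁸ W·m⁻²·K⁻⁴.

T ≈ 221 K

At steady state, absorbed solar power + internal power = radiated power.
Absorbed: α·S·A_cross = 0.26·158·7.645 = 314.1 W (cross-section πr²).
Total input = 314.1 + 760 = 1074 W.
Radiated: εσ·A_surf·T⁴ with A_surf = 4πr² = 30.58 m².
T⁴ = 1074/(0.26·5.67×10⁻⁸·30.58) = 2.382×10⁹ K⁴.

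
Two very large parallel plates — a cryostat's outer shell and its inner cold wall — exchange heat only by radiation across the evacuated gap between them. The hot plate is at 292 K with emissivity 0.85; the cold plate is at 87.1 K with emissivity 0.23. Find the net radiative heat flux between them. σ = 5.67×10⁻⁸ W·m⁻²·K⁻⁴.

q ≈ 90.4 W/m²

For two infinite grey parallel plates, q = σ(T₁⁴ − T₂⁴)/(1/ε₁ + 1/ε₂ − 1).
T₁⁴ − T₂⁴ = 7.270×10⁹ − 5.755×10⁷ = 7.212×10⁹ K⁴.
1/ε₁ + 1/ε₂ − 1 = 1.176 + 4.348 − 1 = 4.524.
q = 5.67×10⁻⁸ × 7.212×10⁹ / 4.524.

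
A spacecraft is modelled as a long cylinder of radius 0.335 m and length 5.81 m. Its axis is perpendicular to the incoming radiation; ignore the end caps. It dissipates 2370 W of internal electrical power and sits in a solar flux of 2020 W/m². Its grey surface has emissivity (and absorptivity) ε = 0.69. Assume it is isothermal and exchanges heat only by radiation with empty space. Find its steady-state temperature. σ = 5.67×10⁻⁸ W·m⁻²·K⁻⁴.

At steady state, absorbed solar power + internal power = radiated power.
Absorbed: α·S·A_cross = 0.69·2020·3.893 = 5426 W (cross-section 2rL).
Total input = 5426 + 2370 = 7796 W.
Radiated: εσ·A_surf·T⁴ with A_surf = 2πrL = 12.23 m².
T⁴ = 7796/(0.69·5.67×10⁻⁸·12.23) = 1.629×10¹⁰ K⁴.

T ≈ 357 K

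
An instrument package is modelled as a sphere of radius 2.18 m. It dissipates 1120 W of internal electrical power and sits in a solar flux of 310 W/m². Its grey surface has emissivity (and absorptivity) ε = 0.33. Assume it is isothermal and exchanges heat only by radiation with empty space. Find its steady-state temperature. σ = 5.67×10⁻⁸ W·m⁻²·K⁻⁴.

At steady state, absorbed solar power + internal power = radiated power.
Absorbed: α·S·A_cross = 0.33·310·14.93 = 1527 W (cross-section πr²).
Total input = 1527 + 1120 = 2647 W.
Radiated: εσ·A_surf·T⁴ with A_surf = 4πr² = 59.72 m².
T⁴ = 2647/(0.33·5.67×10⁻⁸·59.72) = 2.369×10⁹ K⁴.

T ≈ 221 K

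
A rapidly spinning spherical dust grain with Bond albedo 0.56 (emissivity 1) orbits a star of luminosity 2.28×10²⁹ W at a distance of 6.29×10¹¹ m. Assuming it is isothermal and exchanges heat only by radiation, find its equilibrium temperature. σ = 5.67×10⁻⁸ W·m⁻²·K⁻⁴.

T ≈ 546 K

First find the stellar flux at distance d: S = L/(4πd²) = 2.28×10²⁹/(4π·(6.29×10¹¹)²) = 45860 W/m².
For an isothermal sphere, absorbed (1−a)S·πr² = emitted σ·4πr²·T⁴, so T⁴ = (1−a)S/(4σ).
T⁴ = 0.440·45860/(4·5.67×10⁻⁸) = 8.897×10¹⁰ K⁴.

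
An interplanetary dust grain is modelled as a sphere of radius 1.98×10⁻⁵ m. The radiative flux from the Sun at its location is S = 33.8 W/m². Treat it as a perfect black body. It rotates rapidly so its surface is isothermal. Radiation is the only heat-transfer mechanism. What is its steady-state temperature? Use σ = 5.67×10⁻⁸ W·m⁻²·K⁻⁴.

T ≈ 110 K

At equilibrium, absorbed power = emitted power.
Absorbing cross-section = πr² = 1.232×10⁻⁹ m²; emitting surface = 4πr² = 4.927×10⁻⁹ m² (ratio 4).
S·A_cross = εσ·A_surf·T⁴  ⇒  T⁴ = S/(4σ).
T⁴ = 1.00·33.8/(4·5.67×10⁻⁸) = 1.490×10⁸ K⁴.
T = (1.490×10⁸)^(1/4).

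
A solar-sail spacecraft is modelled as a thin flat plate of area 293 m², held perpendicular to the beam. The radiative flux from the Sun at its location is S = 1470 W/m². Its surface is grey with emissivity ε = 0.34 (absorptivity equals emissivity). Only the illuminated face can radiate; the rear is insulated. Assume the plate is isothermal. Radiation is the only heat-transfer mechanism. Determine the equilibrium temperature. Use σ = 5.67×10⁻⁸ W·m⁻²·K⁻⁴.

T ≈ 401 K

At equilibrium, absorbed power = emitted power.
Absorbing cross-section = A = 293.0 m²; emitting surface = A = 293.0 m² (ratio 1).
εS·A_cross = εσ·A_surf·T⁴  ⇒  T⁴ = S/(1σ)   (ε cancels).
T⁴ = 1470/(1·5.67×10⁻⁸) = 2.593×10¹⁰ K⁴.
T = (2.593×10¹⁰)^(1/4).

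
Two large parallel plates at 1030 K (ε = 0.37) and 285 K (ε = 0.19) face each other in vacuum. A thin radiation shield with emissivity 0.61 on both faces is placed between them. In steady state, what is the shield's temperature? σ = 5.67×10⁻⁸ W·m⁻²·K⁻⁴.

T_s ≈ 921 K

In steady state the net flux on the hot side equals that on the cold side.
σ(T₁⁴−T_s⁴)/D₁ = σ(T_s⁴−T₂⁴)/D₂, with D₁ = 1/ε₁+1/ε_s−1 = 3.342, D₂ = 1/ε_s+1/ε₂−1 = 5.903.
Solve for T_s⁴: T_s⁴ = (D₂·T₁⁴ + D₁·T₂⁴)/(D₁+D₂) = 7.210×10¹¹ K⁴.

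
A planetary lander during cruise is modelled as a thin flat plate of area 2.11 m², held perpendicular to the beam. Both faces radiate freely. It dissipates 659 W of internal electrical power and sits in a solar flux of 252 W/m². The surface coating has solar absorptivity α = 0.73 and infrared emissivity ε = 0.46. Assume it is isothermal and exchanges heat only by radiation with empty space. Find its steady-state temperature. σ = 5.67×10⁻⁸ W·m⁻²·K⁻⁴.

At steady state, absorbed solar power + internal power = radiated power.
Absorbed: α·S·A_cross = 0.73·252·2.110 = 388.2 W (cross-section A).
Total input = 388.2 + 659 = 1047 W.
Radiated: εσ·A_surf·T⁴ with A_surf = 2A = 4.220 m².
T⁴ = 1047/(0.46·5.67×10⁻⁸·4.220) = 9.514×10⁹ K⁴.

T ≈ 312 K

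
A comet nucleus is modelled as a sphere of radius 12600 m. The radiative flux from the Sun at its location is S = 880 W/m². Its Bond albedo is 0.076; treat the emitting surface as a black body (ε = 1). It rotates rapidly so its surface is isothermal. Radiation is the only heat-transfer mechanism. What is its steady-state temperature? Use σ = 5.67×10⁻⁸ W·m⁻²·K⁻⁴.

At equilibrium, absorbed power = emitted power.
Absorbing cross-section = πr² = 4.988×10⁸ m²; emitting surface = 4πr² = 1.995×10⁹ m² (ratio 4).
(1−a)S·A_cross = εσ·A_surf·T⁴  ⇒  T⁴ = (1−a)S/(4σ).
T⁴ = 0.924·880/(4·5.67×10⁻⁸) = 3.585×10⁹ K⁴.
T = (3.585×10⁹)^(1/4).

T ≈ 245 K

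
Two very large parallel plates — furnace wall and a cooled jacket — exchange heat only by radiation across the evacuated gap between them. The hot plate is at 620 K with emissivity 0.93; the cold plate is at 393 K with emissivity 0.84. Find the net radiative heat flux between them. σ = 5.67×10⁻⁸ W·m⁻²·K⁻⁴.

For two infinite grey parallel plates, q = σ(T₁⁴ − T₂⁴)/(1/ε₁ + 1/ε₂ − 1).
T₁⁴ − T₂⁴ = 1.478×10¹¹ − 2.385×10¹⁰ = 1.239×10¹¹ K⁴.
1/ε₁ + 1/ε₂ − 1 = 1.075 + 1.190 − 1 = 1.266.
q = 5.67×10⁻⁸ × 1.239×10¹¹ / 1.266.

q ≈ 5550 W/m²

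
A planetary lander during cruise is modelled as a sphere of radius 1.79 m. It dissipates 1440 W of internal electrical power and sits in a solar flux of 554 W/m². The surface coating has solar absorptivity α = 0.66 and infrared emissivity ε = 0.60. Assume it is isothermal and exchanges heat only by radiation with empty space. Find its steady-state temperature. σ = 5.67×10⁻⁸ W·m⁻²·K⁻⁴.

At steady state, absorbed solar power + internal power = radiated power.
Absorbed: α·S·A_cross = 0.66·554·10.07 = 3681 W (cross-section πr²).
Total input = 3681 + 1440 = 5121 W.
Radiated: εσ·A_surf·T⁴ with A_surf = 4πr² = 40.26 m².
T⁴ = 5121/(0.60·5.67×10⁻⁸·40.26) = 3.738×10⁹ K⁴.

T ≈ 247 K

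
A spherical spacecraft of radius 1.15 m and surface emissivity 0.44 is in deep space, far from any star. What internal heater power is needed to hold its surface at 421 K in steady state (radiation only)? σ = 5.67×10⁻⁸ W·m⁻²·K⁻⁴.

P ≈ 13000 W

P = εσ·4πr²·T⁴.
4πr² = 16.62 m²; T⁴ = 3.141×10¹⁰ K⁴.
P = 0.44·5.67×10⁻⁸·16.62·3.141×10¹⁰.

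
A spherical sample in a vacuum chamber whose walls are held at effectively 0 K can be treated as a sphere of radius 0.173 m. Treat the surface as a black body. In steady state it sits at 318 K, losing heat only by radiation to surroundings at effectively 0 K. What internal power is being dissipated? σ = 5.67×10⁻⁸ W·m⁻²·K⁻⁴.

P ≈ 218 W

Steady state: P = εσA T⁴.
A = 4πr² = 0.3761 m²; T⁴ = (318)⁴ = 1.023×10¹⁰ K⁴.
P = 1.0 × 5.67×10⁻⁸ × 0.3761 × 1.023×10¹⁰.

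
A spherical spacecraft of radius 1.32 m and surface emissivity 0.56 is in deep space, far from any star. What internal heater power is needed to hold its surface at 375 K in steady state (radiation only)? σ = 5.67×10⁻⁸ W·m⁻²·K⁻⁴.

P = εσ·4πr²·T⁴.
4πr² = 21.90 m²; T⁴ = 1.978×10¹⁰ K⁴.
P = 0.56·5.67×10⁻⁸·21.90·1.978×10¹⁰.

P ≈ 13700 W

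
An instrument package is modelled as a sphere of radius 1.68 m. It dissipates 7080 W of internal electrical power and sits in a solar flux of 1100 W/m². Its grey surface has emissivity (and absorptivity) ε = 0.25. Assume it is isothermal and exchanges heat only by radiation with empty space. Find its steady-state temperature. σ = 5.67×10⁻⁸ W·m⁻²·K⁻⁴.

T ≈ 371 K

At steady state, absorbed solar power + internal power = radiated power.
Absorbed: α·S·A_cross = 0.25·1100·8.867 = 2438 W (cross-section πr²).
Total input = 2438 + 7080 = 9518 W.
Radiated: εσ·A_surf·T⁴ with A_surf = 4πr² = 35.47 m².
T⁴ = 9518/(0.25·5.67×10⁻⁸·35.47) = 1.893×10¹⁰ K⁴.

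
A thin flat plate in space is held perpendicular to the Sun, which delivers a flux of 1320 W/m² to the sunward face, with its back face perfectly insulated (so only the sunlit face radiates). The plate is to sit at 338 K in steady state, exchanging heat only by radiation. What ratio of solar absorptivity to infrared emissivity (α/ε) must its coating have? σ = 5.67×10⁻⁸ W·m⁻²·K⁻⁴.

α/ε ≈ 0.561

Balance: αS·A = εσ·1A·T⁴ ⇒ α/ε = σT⁴/S.
α/ε = 5.67×10⁻⁸·(338)⁴/1320 = 5.67×10⁻⁸·1.305×10¹⁰/1320.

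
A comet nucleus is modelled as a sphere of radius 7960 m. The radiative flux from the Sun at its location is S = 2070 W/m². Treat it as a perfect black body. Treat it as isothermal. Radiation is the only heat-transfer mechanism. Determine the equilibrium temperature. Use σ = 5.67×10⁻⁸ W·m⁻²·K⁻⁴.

T ≈ 309 K

At equilibrium, absorbed power = emitted power.
Absorbing cross-section = πr² = 1.991×10⁸ m²; emitting surface = 4πr² = 7.962×10⁸ m² (ratio 4).
S·A_cross = εσ·A_surf·T⁴  ⇒  T⁴ = S/(4σ).
T⁴ = 1.00·2070/(4·5.67×10⁻⁸) = 9.127×10⁹ K⁴.
T = (9.127×10⁹)^(1/4).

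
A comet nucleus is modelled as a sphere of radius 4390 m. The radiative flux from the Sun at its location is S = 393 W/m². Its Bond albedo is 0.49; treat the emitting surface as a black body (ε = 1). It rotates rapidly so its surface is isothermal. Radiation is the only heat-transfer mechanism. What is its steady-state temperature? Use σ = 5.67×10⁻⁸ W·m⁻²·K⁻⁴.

At equilibrium, absorbed power = emitted power.
Absorbing cross-section = πr² = 6.055×10⁷ m²; emitting surface = 4πr² = 2.422×10⁸ m² (ratio 4).
(1−a)S·A_cross = εσ·A_surf·T⁴  ⇒  T⁴ = (1−a)S/(4σ).
T⁴ = 0.510·393/(4·5.67×10⁻⁸) = 8.837×10⁸ K⁴.
T = (8.837×10⁸)^(1/4).

T ≈ 172 K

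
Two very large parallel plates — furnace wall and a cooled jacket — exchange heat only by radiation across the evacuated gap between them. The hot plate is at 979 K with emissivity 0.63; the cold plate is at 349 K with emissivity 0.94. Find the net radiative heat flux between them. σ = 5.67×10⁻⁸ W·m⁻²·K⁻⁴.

q ≈ 31000 W/m²

For two infinite grey parallel plates, q = σ(T₁⁴ − T₂⁴)/(1/ε₁ + 1/ε₂ − 1).
T₁⁴ − T₂⁴ = 9.186×10¹¹ − 1.484×10¹⁰ = 9.038×10¹¹ K⁴.
1/ε₁ + 1/ε₂ − 1 = 1.587 + 1.064 − 1 = 1.651.
q = 5.67×10⁻⁸ × 9.038×10¹¹ / 1.651.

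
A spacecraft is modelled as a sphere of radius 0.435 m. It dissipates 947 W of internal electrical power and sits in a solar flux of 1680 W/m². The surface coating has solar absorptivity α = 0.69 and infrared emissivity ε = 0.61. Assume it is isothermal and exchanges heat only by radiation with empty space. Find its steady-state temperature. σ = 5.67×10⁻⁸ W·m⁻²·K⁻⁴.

At steady state, absorbed solar power + internal power = radiated power.
Absorbed: α·S·A_cross = 0.69·1680·0.5945 = 689.1 W (cross-section πr²).
Total input = 689.1 + 947 = 1636 W.
Radiated: εσ·A_surf·T⁴ with A_surf = 4πr² = 2.378 m².
T⁴ = 1636/(0.61·5.67×10⁻⁸·2.378) = 1.989×10¹⁰ K⁴.

T ≈ 376 K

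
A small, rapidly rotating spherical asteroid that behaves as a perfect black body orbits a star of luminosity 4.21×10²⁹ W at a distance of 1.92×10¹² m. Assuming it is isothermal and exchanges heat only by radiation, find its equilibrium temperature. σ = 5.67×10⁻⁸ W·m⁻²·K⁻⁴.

T ≈ 447 K

First find the stellar flux at distance d: S = L/(4πd²) = 4.21×10²⁹/(4π·(1.92×10¹²)²) = 9088 W/m².
For an isothermal sphere, absorbed (1−a)S·πr² = emitted σ·4πr²·T⁴, so T⁴ = (1−a)S/(4σ).
T⁴ = 1.00·9088/(4·5.67×10⁻⁸) = 4.007×10¹⁰ K⁴.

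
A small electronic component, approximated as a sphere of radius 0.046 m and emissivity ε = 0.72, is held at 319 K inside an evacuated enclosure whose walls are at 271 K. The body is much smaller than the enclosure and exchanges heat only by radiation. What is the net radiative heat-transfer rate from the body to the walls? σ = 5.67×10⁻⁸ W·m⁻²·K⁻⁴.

P_net ≈ 5.39 W

For a small grey body in a large enclosure: P_net = εσA(T_body⁴ − T_wall⁴).
A = 4πr² = 0.02659 m²; T_body⁴ − T_wall⁴ = 1.036×10¹⁰ − 5.394×10⁹ = 4.962×10⁹ K⁴.
|P_net| = 0.72·5.67×10⁻⁸·0.02659·4.962×10⁹.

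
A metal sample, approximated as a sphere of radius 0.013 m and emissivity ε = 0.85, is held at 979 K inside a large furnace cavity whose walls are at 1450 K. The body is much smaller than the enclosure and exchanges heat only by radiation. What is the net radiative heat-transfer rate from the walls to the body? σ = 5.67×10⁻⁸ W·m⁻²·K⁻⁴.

For a small grey body in a large enclosure: P_net = εσA(T_body⁴ − T_wall⁴).
A = 4πr² = 0.002124 m²; T_body⁴ − T_wall⁴ = 9.186×10¹¹ − 4.421×10¹² = -3.502×10¹² K⁴.
|P_net| = 0.85·5.67×10⁻⁸·0.002124·3.502×10¹².

P_net ≈ 358 W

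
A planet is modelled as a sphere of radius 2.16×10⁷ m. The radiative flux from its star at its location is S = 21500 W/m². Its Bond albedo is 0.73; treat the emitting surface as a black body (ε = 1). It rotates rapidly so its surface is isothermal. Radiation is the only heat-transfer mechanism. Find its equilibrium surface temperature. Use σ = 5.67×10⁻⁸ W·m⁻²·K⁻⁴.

T ≈ 400 K

At equilibrium, absorbed power = emitted power.
Absorbing cross-section = πr² = 1.466×10¹⁵ m²; emitting surface = 4πr² = 5.863×10¹⁵ m² (ratio 4).
(1−a)S·A_cross = εσ·A_surf·T⁴  ⇒  T⁴ = (1−a)S/(4σ).
T⁴ = 0.270·21500/(4·5.67×10⁻⁸) = 2.560×10¹⁰ K⁴.
T = (2.560×10¹⁰)^(1/4).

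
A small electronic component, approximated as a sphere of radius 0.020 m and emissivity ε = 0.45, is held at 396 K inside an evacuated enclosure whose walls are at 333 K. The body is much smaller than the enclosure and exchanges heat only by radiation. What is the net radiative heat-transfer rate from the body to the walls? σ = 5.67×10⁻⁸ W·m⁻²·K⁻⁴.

P_net ≈ 1.58 W

For a small grey body in a large enclosure: P_net = εσA(T_body⁴ − T_wall⁴).
A = 4πr² = 0.005027 m²; T_body⁴ − T_wall⁴ = 2.459×10¹⁰ − 1.230×10¹⁰ = 1.229×10¹⁰ K⁴.
|P_net| = 0.45·5.67×10⁻⁸·0.005027·1.229×10¹⁰.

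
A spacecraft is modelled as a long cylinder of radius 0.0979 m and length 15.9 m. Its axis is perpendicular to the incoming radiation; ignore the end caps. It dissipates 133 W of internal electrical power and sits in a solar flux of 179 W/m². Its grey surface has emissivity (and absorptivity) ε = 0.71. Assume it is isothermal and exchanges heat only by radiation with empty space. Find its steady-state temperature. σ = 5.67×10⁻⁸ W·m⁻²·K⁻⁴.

At steady state, absorbed solar power + internal power = radiated power.
Absorbed: α·S·A_cross = 0.71·179·3.113 = 395.7 W (cross-section 2rL).
Total input = 395.7 + 133 = 528.7 W.
Radiated: εσ·A_surf·T⁴ with A_surf = 2πrL = 9.780 m².
T⁴ = 528.7/(0.71·5.67×10⁻⁸·9.780) = 1.343×10⁹ K⁴.

T ≈ 191 K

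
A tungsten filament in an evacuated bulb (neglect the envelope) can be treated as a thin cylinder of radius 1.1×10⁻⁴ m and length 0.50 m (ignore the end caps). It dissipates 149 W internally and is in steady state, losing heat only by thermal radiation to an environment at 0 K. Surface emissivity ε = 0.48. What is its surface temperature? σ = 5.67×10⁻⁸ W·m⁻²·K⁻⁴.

T ≈ 2000 K

Steady state: internal power = radiated power, P = εσA T⁴.
Radiating area A = 2πrL = 3.456×10⁻⁴ m².
T⁴ = P/(εσA) = 149/(0.48·5.67×10⁻⁸·3.456×10⁻⁴) = 1.584×10¹³ K⁴.
T = (1.584×10¹³)^(1/4).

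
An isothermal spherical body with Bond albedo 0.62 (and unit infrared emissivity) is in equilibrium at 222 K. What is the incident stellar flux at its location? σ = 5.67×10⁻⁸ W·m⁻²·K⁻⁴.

S ≈ 1450 W/m²

(1−a)S·πr² = σ·4πr²·T⁴ ⇒ S = 4σT⁴/(1−a).
S = 4·5.67×10⁻⁸·2.429×10⁹/0.380.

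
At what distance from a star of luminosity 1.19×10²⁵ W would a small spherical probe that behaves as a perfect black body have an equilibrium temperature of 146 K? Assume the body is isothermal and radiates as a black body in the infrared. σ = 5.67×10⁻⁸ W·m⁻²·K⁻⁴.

d ≈ 9.59×10¹⁰ m

For an isothermal black-emitting sphere, (1−a)S·πr² = σ·4πr²·T⁴ ⇒ S = 4σT⁴/(1−a).
S = 4·5.67×10⁻⁸·(146)⁴/1.00 = 103.1 W/m².
Flux falls as S = L/(4πd²), so d = √(L/(4πS)) = √(1.19×10²⁵/(4π·103.1)).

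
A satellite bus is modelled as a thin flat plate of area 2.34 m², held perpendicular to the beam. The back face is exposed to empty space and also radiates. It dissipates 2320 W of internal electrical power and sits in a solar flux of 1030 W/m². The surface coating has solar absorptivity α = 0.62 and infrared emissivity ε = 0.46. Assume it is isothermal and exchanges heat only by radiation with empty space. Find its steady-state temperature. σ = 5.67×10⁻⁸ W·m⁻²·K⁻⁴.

At steady state, absorbed solar power + internal power = radiated power.
Absorbed: α·S·A_cross = 0.62·1030·2.340 = 1494 W (cross-section A).
Total input = 1494 + 2320 = 3814 W.
Radiated: εσ·A_surf·T⁴ with A_surf = 2A = 4.680 m².
T⁴ = 3814/(0.46·5.67×10⁻⁸·4.680) = 3.125×10¹⁰ K⁴.

T ≈ 420 K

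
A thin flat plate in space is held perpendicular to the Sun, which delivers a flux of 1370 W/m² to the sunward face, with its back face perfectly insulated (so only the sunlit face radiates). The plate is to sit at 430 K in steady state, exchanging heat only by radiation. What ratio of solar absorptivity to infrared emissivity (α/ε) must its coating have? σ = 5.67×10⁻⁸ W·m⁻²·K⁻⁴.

Balance: αS·A = εσ·1A·T⁴ ⇒ α/ε = σT⁴/S.
α/ε = 5.67×10⁻⁸·(430)⁴/1370 = 5.67×10⁻⁸·3.419×10¹⁰/1370.

α/ε ≈ 1.41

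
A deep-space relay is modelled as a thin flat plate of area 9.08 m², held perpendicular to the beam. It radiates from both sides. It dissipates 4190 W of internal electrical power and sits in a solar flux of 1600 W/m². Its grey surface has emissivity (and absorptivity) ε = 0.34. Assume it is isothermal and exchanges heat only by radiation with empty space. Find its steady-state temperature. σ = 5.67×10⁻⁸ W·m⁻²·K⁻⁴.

At steady state, absorbed solar power + internal power = radiated power.
Absorbed: α·S·A_cross = 0.34·1600·9.080 = 4940 W (cross-section A).
Total input = 4940 + 4190 = 9130 W.
Radiated: εσ·A_surf·T⁴ with A_surf = 2A = 18.16 m².
T⁴ = 9130/(0.34·5.67×10⁻⁸·18.16) = 2.608×10¹⁰ K⁴.

T ≈ 402 K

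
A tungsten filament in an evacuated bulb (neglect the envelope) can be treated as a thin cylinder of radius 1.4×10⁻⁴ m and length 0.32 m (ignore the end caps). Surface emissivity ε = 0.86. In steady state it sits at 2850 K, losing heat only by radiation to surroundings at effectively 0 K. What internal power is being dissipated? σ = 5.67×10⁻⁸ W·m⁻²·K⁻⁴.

Steady state: P = εσA T⁴.
A = 2πrL = 2.815×10⁻⁴ m²; T⁴ = (2850)⁴ = 6.598×10¹³ K⁴.
P = 0.86 × 5.67×10⁻⁸ × 2.815×10⁻⁴ × 6.598×10¹³.

P ≈ 906 W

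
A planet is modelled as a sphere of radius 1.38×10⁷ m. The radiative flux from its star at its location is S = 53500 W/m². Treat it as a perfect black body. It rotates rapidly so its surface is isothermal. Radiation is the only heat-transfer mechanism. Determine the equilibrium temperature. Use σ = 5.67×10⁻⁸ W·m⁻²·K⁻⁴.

At equilibrium, absorbed power = emitted power.
Absorbing cross-section = πr² = 5.983×10¹⁴ m²; emitting surface = 4πr² = 2.393×10¹⁵ m² (ratio 4).
S·A_cross = εσ·A_surf·T⁴  ⇒  T⁴ = S/(4σ).
T⁴ = 1.00·53500/(4·5.67×10⁻⁸) = 2.359×10¹¹ K⁴.
T = (2.359×10¹¹)^(1/4).

T ≈ 697 K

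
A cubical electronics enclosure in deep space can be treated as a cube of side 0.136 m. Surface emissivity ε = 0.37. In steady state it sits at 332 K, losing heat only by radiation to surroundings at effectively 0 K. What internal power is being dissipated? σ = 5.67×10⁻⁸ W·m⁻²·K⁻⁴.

Steady state: P = εσA T⁴.
A = 6L² = 0.1110 m²; T⁴ = (332)⁴ = 1.215×10¹⁰ K⁴.
P = 0.37 × 5.67×10⁻⁸ × 0.1110 × 1.215×10¹⁰.

P ≈ 28.3 W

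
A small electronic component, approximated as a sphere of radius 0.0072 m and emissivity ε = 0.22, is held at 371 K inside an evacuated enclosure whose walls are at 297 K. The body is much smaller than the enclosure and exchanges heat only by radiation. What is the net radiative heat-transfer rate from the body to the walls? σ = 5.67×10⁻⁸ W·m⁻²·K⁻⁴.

P_net ≈ 0.0907 W

For a small grey body in a large enclosure: P_net = εσA(T_body⁴ − T_wall⁴).
A = 4πr² = 6.514×10⁻⁴ m²; T_body⁴ − T_wall⁴ = 1.895×10¹⁰ − 7.781×10⁹ = 1.116×10¹⁰ K⁴.
|P_net| = 0.22·5.67×10⁻⁸·6.514×10⁻⁴·1.116×10¹⁰.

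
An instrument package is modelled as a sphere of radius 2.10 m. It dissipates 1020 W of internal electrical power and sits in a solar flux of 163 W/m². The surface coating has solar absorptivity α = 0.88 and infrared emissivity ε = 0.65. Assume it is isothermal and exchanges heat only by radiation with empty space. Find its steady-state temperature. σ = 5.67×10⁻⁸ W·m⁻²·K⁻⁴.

T ≈ 196 K

At steady state, absorbed solar power + internal power = radiated power.
Absorbed: α·S·A_cross = 0.88·163·13.85 = 1987 W (cross-section πr²).
Total input = 1987 + 1020 = 3007 W.
Radiated: εσ·A_surf·T⁴ with A_surf = 4πr² = 55.42 m².
T⁴ = 3007/(0.65·5.67×10⁻⁸·55.42) = 1.472×10⁹ K⁴.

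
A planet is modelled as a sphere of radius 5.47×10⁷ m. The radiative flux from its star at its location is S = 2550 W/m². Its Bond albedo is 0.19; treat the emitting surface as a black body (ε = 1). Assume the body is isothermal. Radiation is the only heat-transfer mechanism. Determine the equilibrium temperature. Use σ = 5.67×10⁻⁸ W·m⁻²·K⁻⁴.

T ≈ 309 K

At equilibrium, absorbed power = emitted power.
Absorbing cross-section = πr² = 9.400×10¹⁵ m²; emitting surface = 4πr² = 3.760×10¹⁶ m² (ratio 4).
(1−a)S·A_cross = εσ·A_surf·T⁴  ⇒  T⁴ = (1−a)S/(4σ).
T⁴ = 0.810·2550/(4·5.67×10⁻⁸) = 9.107×10⁹ K⁴.
T = (9.107×10⁹)^(1/4).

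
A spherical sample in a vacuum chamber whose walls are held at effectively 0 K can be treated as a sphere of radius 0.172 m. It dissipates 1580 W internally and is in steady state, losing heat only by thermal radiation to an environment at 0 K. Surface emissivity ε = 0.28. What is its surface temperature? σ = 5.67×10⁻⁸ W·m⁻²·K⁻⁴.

T ≈ 719 K

Steady state: internal power = radiated power, P = εσA T⁴.
Radiating area A = 4πr² = 0.3718 m².
T⁴ = P/(εσA) = 1580/(0.28·5.67×10⁻⁸·0.3718) = 2.677×10¹¹ K⁴.
T = (2.677×10¹¹)^(1/4).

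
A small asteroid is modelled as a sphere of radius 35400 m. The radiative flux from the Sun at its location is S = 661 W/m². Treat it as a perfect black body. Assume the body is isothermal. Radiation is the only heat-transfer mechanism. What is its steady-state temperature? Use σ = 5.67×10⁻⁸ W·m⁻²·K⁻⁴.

At equilibrium, absorbed power = emitted power.
Absorbing cross-section = πr² = 3.937×10⁹ m²; emitting surface = 4πr² = 1.575×10¹⁰ m² (ratio 4).
S·A_cross = εσ·A_surf·T⁴  ⇒  T⁴ = S/(4σ).
T⁴ = 1.00·661/(4·5.67×10⁻⁸) = 2.914×10⁹ K⁴.
T = (2.914×10⁹)^(1/4).

T ≈ 232 K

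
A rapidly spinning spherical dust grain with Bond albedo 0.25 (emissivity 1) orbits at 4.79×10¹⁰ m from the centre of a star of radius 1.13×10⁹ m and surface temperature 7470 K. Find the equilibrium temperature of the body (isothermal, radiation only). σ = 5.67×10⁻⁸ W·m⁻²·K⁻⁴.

The star's surface emits σT_*⁴; at distance d the flux is S = σT_*⁴(R_*/d)².
S = 5.67×10⁻⁸·(7470)⁴·(1.13×10⁹/4.79×10¹⁰)² = 98250 W/m².
For an isothermal sphere T⁴ = (1−a)S/(4σ) = 3.249×10¹¹ K⁴.

T ≈ 755 K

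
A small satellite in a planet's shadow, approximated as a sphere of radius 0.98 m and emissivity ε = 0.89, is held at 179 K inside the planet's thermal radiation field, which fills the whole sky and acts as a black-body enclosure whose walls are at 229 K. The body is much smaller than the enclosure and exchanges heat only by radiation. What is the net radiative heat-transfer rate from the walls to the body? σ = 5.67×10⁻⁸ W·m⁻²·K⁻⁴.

For a small grey body in a large enclosure: P_net = εσA(T_body⁴ − T_wall⁴).
A = 4πr² = 12.07 m²; T_body⁴ − T_wall⁴ = 1.027×10⁹ − 2.750×10⁹ = -1.723×10⁹ K⁴.
|P_net| = 0.89·5.67×10⁻⁸·12.07·1.723×10⁹.

P_net ≈ 1050 W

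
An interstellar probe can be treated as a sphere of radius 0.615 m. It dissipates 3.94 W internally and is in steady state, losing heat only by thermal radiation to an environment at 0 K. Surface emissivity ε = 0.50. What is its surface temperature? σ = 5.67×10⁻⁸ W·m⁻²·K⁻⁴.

T ≈ 73.5 K

Steady state: internal power = radiated power, P = εσA T⁴.
Radiating area A = 4πr² = 4.753 m².
T⁴ = P/(εσA) = 3.94/(0.50·5.67×10⁻⁸·4.753) = 2.924×10⁷ K⁴.
T = (2.924×10⁷)^(1/4).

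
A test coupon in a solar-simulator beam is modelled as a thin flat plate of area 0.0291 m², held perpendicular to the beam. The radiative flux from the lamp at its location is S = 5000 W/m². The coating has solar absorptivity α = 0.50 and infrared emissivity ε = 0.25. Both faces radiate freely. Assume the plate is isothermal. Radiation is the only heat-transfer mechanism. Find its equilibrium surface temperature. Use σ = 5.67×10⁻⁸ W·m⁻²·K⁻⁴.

At equilibrium, absorbed power = emitted power.
Absorbing cross-section = A = 0.02910 m²; emitting surface = 2A = 0.05820 m² (ratio 2).
αS·A_cross = εσ·A_surf·T⁴  ⇒  T⁴ = αS/(ε·2σ).
T⁴ = 0.500·5000/(0.25·2·5.67×10⁻⁸) = 8.818×10¹⁰ K⁴.
T = (8.818×10¹⁰)^(1/4).

T ≈ 545 K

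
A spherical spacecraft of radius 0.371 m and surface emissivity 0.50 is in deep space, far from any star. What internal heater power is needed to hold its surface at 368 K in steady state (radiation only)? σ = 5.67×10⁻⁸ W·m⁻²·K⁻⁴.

P ≈ 899 W

P = εσ·4πr²·T⁴.
4πr² = 1.730 m²; T⁴ = 1.834×10¹⁰ K⁴.
P = 0.50·5.67×10⁻⁸·1.730·1.834×10¹⁰.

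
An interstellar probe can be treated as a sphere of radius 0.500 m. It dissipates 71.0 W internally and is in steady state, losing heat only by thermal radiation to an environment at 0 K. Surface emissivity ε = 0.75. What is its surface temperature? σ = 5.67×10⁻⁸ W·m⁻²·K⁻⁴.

Steady state: internal power = radiated power, P = εσA T⁴.
Radiating area A = 4πr² = 3.142 m².
T⁴ = P/(εσA) = 71.0/(0.75·5.67×10⁻⁸·3.142) = 5.315×10⁸ K⁴.
T = (5.315×10⁸)^(1/4).

T ≈ 152 K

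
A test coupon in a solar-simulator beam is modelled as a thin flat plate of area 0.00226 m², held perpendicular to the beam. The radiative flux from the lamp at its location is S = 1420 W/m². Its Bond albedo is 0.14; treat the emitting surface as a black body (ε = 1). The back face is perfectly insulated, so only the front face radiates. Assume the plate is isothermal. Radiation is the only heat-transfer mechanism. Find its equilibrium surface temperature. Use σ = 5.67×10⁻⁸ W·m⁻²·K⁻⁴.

At equilibrium, absorbed power = emitted power.
Absorbing cross-section = A = 0.002260 m²; emitting surface = A = 0.002260 m² (ratio 1).
(1−a)S·A_cross = εσ·A_surf·T⁴  ⇒  T⁴ = (1−a)S/(1σ).
T⁴ = 0.860·1420/(1·5.67×10⁻⁸) = 2.154×10¹⁰ K⁴.
T = (2.154×10¹⁰)^(1/4).

T ≈ 383 K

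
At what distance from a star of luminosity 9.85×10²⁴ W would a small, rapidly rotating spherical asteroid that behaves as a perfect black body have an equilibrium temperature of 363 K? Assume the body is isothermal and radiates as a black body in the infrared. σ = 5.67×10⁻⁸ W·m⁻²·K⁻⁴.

d ≈ 1.41×10¹⁰ m

For an isothermal black-emitting sphere, (1−a)S·πr² = σ·4πr²·T⁴ ⇒ S = 4σT⁴/(1−a).
S = 4·5.67×10⁻⁸·(363)⁴/1.00 = 3938 W/m².
Flux falls as S = L/(4πd²), so d = √(L/(4πS)) = √(9.85×10²⁴/(4π·3938)).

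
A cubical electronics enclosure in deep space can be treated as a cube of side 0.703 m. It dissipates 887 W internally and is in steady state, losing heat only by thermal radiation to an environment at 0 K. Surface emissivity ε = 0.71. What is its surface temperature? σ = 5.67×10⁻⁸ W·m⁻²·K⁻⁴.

T ≈ 294 K

Steady state: internal power = radiated power, P = εσA T⁴.
Radiating area A = 6L² = 2.965 m².
T⁴ = P/(εσA) = 887/(0.71·5.67×10⁻⁸·2.965) = 7.431×10⁹ K⁴.
T = (7.431×10⁹)^(1/4).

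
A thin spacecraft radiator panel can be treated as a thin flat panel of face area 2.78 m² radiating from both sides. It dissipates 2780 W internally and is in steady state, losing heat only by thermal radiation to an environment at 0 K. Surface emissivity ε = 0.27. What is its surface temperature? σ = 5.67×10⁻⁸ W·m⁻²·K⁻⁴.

Steady state: internal power = radiated power, P = εσA T⁴.
Radiating area A = 2·2.78 = 5.560 m².
T⁴ = P/(εσA) = 2780/(0.27·5.67×10⁻⁸·5.560) = 3.266×10¹⁰ K⁴.
T = (3.266×10¹⁰)^(1/4).

T ≈ 425 K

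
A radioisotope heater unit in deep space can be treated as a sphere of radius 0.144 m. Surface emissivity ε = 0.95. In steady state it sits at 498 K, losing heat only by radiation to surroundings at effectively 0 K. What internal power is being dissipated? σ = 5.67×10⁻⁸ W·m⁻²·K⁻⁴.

Steady state: P = εσA T⁴.
A = 4πr² = 0.2606 m²; T⁴ = (498)⁴ = 6.151×10¹⁰ K⁴.
P = 0.95 × 5.67×10⁻⁸ × 0.2606 × 6.151×10¹⁰.

P ≈ 863 W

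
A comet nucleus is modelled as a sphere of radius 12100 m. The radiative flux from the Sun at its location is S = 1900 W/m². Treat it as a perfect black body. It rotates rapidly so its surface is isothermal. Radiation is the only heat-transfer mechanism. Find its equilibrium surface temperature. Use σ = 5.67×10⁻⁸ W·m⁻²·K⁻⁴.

T ≈ 303 K

At equilibrium, absorbed power = emitted power.
Absorbing cross-section = πr² = 4.600×10⁸ m²; emitting surface = 4πr² = 1.840×10⁹ m² (ratio 4).
S·A_cross = εσ·A_surf·T⁴  ⇒  T⁴ = S/(4σ).
T⁴ = 1.00·1900/(4·5.67×10⁻⁸) = 8.377×10⁹ K⁴.
T = (8.377×10⁹)^(1/4).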